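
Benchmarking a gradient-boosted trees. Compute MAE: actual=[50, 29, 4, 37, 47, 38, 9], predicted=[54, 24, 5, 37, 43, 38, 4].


Absolute errors: |50-54|=4, |29-24|=5, |4-5|=1, |37-37|=0, |47-43|=4, |38-38|=0, |9-4|=5
Sum = 19
MAE = 19/7 = 19/7

19/7


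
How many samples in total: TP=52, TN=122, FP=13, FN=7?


Total = TP + TN + FP + FN
= 52 + 122 + 13 + 7
= 194
(Predicted positive: 65, predicted negative: 129)

194


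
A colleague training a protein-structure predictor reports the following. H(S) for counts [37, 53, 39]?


Probabilities: [37/129, 53/129, 39/129] ≈ [0.2868, 0.4109, 0.3023]
H = -((37/129)·log₂(37/129) + (53/129)·log₂(53/129) + (39/129)·log₂(39/129))
  = 1.5658 bits

1.5658 bits


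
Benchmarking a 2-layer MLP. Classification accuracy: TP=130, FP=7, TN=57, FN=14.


Accuracy = (TP+TN)/(TP+TN+FP+FN)
= (130+57)/(208)
= 187/208 = 89.9%

89.9%


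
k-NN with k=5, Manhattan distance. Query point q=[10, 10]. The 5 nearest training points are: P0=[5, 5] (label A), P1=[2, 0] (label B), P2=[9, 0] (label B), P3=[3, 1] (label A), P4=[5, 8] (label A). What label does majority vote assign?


d(q,P0) = 10  (label A)
d(q,P1) = 18  (label B)
d(q,P2) = 11  (label B)
d(q,P3) = 16  (label A)
d(q,P4) = 7  (label A)
Votes: A=3, B=2
Majority → A

A


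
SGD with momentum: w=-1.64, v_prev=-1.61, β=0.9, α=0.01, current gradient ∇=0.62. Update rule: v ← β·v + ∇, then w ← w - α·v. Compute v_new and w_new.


v_new = 0.9·-1.61 + 0.62 = -1.449 + 0.62 = -0.829
w_new = -1.64 - 0.01·-0.829 = -1.64 + 0.00829 = -1.63171

v_new=-0.829, w_new=-1.63171


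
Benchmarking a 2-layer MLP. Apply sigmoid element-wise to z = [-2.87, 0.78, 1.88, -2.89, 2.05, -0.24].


σ(-2.87) = 1/(1+e^2.87) = 0.0537
σ(0.78) = 1/(1+e^-0.78) = 0.6857
σ(1.88) = 1/(1+e^-1.88) = 0.8676
σ(-2.89) = 1/(1+e^2.89) = 0.0527
σ(2.05) = 1/(1+e^-2.05) = 0.8859
σ(-0.24) = 1/(1+e^0.24) = 0.4403
result = [0.0537, 0.6857, 0.8676, 0.0527, 0.8859, 0.4403]

[0.0537, 0.6857, 0.8676, 0.0527, 0.8859, 0.4403]


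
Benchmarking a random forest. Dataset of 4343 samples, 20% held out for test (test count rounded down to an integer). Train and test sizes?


Test = ⌊4343·20/100⌋ = 868
Train = 4343 - 868 = 3475

Train: 3475, Test: 868


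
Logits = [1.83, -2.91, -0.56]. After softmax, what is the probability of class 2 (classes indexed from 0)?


Exponentials: e^1.83=6.2339, e^-2.91=0.0545, e^-0.56=0.5712
Sum = 6.8596
Softmax = [0.9088, 0.0079, 0.0833]
p[2] = 0.5712/6.8596 = 0.0833

0.0833


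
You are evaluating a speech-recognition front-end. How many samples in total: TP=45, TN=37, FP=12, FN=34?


Total = TP + TN + FP + FN
= 45 + 37 + 12 + 34
= 128
(Predicted positive: 57, predicted negative: 71)

128


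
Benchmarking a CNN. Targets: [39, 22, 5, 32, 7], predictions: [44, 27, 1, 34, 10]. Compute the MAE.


Absolute errors: |39-44|=5, |22-27|=5, |5-1|=4, |32-34|=2, |7-10|=3
Sum = 19
MAE = 19/5 = 19/5

19/5


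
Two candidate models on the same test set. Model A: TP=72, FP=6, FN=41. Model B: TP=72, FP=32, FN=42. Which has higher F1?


Model A: P=72/78=0.9231, R=72/113=0.6372, F1=2PR/(P+R)=2TP/(2TP+FP+FN)=144/191=0.7539
Model B: P=72/104=0.6923, R=72/114=0.6316, F1=2PR/(P+R)=2TP/(2TP+FP+FN)=144/218=0.6606
0.7539 > 0.6606 → Model A

Model A


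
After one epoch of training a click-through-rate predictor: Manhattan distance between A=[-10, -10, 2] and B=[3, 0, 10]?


d = |-10-3| + |-10-0| + |2-10|
  = 13 + 10 + 8
  = 31

31


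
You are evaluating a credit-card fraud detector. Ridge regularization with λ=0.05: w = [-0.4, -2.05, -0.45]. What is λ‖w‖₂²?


‖w‖₂² = (-0.4)² + (-2.05)² + (-0.45)²
     = 0.16 + 4.2025 + 0.2025
     = 4.565
λ·‖w‖₂² = 0.05·4.565 = 0.22825

0.22825


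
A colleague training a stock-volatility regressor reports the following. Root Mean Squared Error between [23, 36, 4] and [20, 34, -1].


MSE = 38/3 = 12.6667
RMSE = √(38/3) = 3.559

3.559


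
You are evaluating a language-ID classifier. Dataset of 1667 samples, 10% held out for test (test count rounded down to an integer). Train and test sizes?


Test = ⌊1667·10/100⌋ = 166
Train = 1667 - 166 = 1501

Train: 1501, Test: 166


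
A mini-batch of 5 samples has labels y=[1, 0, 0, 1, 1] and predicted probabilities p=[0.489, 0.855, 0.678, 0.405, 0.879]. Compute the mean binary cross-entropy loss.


L[0] = -ln(0.489) = 0.7154
L[1] = -ln(1-0.855) = -ln(0.145) = 1.931
L[2] = -ln(1-0.678) = -ln(0.322) = 1.1332
L[3] = -ln(0.405) = 0.9039
L[4] = -ln(0.879) = 0.129
mean = (0.7154 + 1.931 + 1.1332 + 0.9039 + 0.129)/5 = 0.9625

0.9625


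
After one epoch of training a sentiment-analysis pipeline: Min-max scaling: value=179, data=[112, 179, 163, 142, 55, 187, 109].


min=55, max=187
(179-55)/(187-55) = 124/132 = 0.9394

0.9394


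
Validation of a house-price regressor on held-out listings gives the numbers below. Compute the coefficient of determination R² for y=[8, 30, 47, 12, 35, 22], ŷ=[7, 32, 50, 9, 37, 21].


ȳ = 25.6667
SS_res = Σ(y-ŷ)² = 28
SS_tot = Σ(y-ȳ)² = 1073.33
R² = 1 - SS_res/SS_tot = 1 - 0.0261 = 0.9739

0.9739


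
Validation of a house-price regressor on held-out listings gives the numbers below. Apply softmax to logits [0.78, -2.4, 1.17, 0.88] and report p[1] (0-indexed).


Exponentials: e^0.78=2.1815, e^-2.4=0.0907, e^1.17=3.222, e^0.88=2.4109
Sum = 7.9051
Softmax = [0.276, 0.0115, 0.4076, 0.305]
p[1] = 0.0907/7.9051 = 0.0115

0.0115


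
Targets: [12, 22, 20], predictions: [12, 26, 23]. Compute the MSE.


Squared errors: (12-12)²=0, (22-26)²=16, (20-23)²=9
Sum = 25
MSE = 25/3 = 25/3

25/3


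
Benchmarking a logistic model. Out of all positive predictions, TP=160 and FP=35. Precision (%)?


Precision = TP/(TP+FP)
= 160/(160+35)
= 160/195 = 82.05%

82.05%


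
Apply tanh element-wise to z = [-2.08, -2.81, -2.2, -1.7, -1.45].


tanh(-2.08) = -0.9693
tanh(-2.81) = -0.9928
tanh(-2.2) = -0.9757
tanh(-1.7) = -0.9354
tanh(-1.45) = -0.8957
result = [-0.9693, -0.9928, -0.9757, -0.9354, -0.8957]

[-0.9693, -0.9928, -0.9757, -0.9354, -0.8957]


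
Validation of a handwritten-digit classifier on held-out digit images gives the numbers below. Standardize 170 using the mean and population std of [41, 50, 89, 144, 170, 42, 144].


μ = 97.1429, σ = 50.9634
z = (170 - 97.1429)/50.9634 = 1.4296

1.4296


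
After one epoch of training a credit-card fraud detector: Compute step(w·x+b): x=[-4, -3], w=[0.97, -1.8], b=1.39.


z = (-4)·(0.97) + (-3)·(-1.8) + 1.39
  = 2.91
step(z) = 1 (z≥0)

1


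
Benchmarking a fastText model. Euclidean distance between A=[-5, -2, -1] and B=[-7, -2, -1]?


d = √((-5+ 7)² + (-2+ 2)² + (-1+ 1)²)
  = √(4 + 0 + 0)
  = √4 = 2.0

2.0


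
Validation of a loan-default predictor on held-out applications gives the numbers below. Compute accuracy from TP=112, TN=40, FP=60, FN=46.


Accuracy = (TP+TN)/(TP+TN+FP+FN)
= (112+40)/(258)
= 152/258 = 58.91%

58.91%


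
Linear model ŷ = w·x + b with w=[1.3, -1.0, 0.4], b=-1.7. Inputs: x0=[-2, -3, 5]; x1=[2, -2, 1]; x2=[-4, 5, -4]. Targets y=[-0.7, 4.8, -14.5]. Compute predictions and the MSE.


ŷ0 = (1.3)·(-2) + (-1.0)·(-3) + (0.4)·(5) - 1.7 = 0.7
ŷ1 = (1.3)·(2) + (-1.0)·(-2) + (0.4)·(1) - 1.7 = 3.3
ŷ2 = (1.3)·(-4) + (-1.0)·(5) + (0.4)·(-4) - 1.7 = -13.5
errors² = [1.96, 2.25, 1.0]
MSE = 5.2100/3 = 1.7367

1.7367


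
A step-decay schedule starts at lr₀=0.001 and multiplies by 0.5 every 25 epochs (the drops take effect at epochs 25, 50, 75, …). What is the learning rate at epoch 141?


n_drops = ⌊141/25⌋ = 5
lr = 0.001·0.5^5 = 0.001·0.03125 = 0.00003125

0.00003125


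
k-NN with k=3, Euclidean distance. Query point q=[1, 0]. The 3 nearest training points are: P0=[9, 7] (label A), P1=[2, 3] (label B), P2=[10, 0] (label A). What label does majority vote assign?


d(q,P0) = 10.6301  (label A)
d(q,P1) = 3.1623  (label B)
d(q,P2) = 9.0  (label A)
Votes: A=2, B=1
Majority → A

A


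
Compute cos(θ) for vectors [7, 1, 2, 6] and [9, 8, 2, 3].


A·B = 7·9 + 1·8 + 2·2 + 6·3 = 93
‖A‖ = √90 = 9.4868, ‖B‖ = √158 = 12.5698
cos = 93/(√90·√158) = 93/√14220 = 0.7799

0.7799


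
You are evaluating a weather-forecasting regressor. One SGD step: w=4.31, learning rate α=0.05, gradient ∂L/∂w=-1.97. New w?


w_new = w - α·∇
= 4.31 - 0.05·-1.97
= 4.31 + 0.0985
= 4.4085

4.4085


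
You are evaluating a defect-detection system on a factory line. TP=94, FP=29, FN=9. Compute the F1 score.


Precision = 94/123 = 0.7642
Recall = 94/103 = 0.9126
F1 = 2·P·R/(P+R) = 2·TP/(2·TP+FP+FN) = 188/(188+29+9) = 188/226 = 0.8319

0.8319


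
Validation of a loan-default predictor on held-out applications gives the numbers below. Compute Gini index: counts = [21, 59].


Probabilities: [21/80, 59/80] ≈ [0.2625, 0.7375]
Σpᵢ² = (441 + 3481)/80² = 3922/6400
Gini = 1 - Σpᵢ² = 1 - 3922/6400 = 0.3872

0.3872


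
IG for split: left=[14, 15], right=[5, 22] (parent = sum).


Parent = [19, 37], H_parent = 0.9241
H_left = 0.9991 (n=29), H_right = 0.6913 (n=27)
H_children = (29/56)·0.9991 + (27/56)·0.6913 = 0.8507
IG = 0.9241 - 0.8507 = 0.0734

0.0734


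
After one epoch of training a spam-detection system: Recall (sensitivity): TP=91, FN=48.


Recall = TP/(TP+FN)
= 91/(91+48)
= 91/139 = 65.47%

65.47%


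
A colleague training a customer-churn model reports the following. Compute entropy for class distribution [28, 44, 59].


Probabilities: [28/131, 44/131, 59/131] ≈ [0.2137, 0.3359, 0.4504]
H = -((28/131)·log₂(28/131) + (44/131)·log₂(44/131) + (59/131)·log₂(59/131))
  = 1.5228 bits

1.5228 bits


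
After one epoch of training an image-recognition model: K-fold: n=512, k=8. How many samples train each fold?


Fold size = 512/8 = 64
Training per fold = 512 - 64 = 448

448


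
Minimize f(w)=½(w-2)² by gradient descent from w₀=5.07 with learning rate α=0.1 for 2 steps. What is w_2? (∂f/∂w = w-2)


step 1: grad = 5.07-2 = 3.07; w = 5.07 - 0.1·(3.07) = 4.763
step 2: grad = 4.763-2 = 2.763; w = 4.763 - 0.1·(2.763) = 4.4867

4.4867


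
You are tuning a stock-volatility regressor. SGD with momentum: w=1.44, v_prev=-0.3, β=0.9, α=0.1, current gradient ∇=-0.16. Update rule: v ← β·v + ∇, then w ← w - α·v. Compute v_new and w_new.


v_new = 0.9·-0.3 - 0.16 = -0.27 - 0.16 = -0.43
w_new = 1.44 - 0.1·-0.43 = 1.44 + 0.043 = 1.483

v_new=-0.43, w_new=1.483


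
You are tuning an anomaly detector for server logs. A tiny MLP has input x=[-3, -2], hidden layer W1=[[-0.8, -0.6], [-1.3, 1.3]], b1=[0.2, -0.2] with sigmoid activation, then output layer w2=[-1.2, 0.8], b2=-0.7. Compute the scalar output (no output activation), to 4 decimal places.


z1[0] = (-0.8)·(-3) + (-0.6)·(-2) + 0.2 = 3.8
z1[1] = (-1.3)·(-3) + (1.3)·(-2) - 0.2 = 1.1
h = sigmoid(z1) = [0.9781, 0.7503]
output = (-1.2)·(0.9781) + (0.8)·(0.7503) - 0.7 = -1.2735

-1.2735


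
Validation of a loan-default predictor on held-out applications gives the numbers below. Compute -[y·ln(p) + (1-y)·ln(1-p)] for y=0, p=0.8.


BCE = -[y·ln(p) + (1-y)·ln(1-p)]
= -0 - 1·ln(1-0.8)
= -ln(0.2) = 1.6094

1.6094


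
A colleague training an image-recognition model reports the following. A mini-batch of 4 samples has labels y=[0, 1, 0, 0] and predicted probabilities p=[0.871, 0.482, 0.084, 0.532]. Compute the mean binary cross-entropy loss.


L[0] = -ln(1-0.871) = -ln(0.129) = 2.0479
L[1] = -ln(0.482) = 0.7298
L[2] = -ln(1-0.084) = -ln(0.916) = 0.0877
L[3] = -ln(1-0.532) = -ln(0.468) = 0.7593
mean = (2.0479 + 0.7298 + 0.0877 + 0.7593)/4 = 0.9062

0.9062


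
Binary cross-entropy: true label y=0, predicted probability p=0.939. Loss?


BCE = -[y·ln(p) + (1-y)·ln(1-p)]
= -0 - 1·ln(1-0.939)
= -ln(0.061) = 2.7969

2.7969


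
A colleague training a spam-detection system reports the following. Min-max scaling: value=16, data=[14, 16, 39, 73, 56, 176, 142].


min=14, max=176
(16-14)/(176-14) = 2/162 = 0.0123

0.0123


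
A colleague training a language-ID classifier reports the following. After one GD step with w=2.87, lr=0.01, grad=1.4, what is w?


w_new = w - α·∇
= 2.87 - 0.01·1.4
= 2.87 - 0.014
= 2.856

2.856


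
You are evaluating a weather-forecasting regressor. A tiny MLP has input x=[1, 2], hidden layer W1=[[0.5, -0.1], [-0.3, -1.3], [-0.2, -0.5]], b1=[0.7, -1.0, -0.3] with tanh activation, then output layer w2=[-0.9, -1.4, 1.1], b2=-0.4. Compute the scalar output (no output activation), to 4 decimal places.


z1[0] = (0.5)·(1) + (-0.1)·(2) + 0.7 = 1.0
z1[1] = (-0.3)·(1) + (-1.3)·(2) - 1.0 = -3.9
z1[2] = (-0.2)·(1) + (-0.5)·(2) - 0.3 = -1.5
h = tanh(z1) = [0.7616, -0.9992, -0.9051]
output = (-0.9)·(0.7616) + (-1.4)·(-0.9992) + (1.1)·(-0.9051) - 0.4 = -0.6822

-0.6822


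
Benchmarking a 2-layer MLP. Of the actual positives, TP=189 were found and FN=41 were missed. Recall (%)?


Recall = TP/(TP+FN)
= 189/(189+41)
= 189/230 = 82.17%

82.17%


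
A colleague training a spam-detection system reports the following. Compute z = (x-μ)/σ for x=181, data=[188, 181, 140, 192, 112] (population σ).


μ = 162.6, σ = 31.3662
z = (181 - 162.6)/31.3662 = 0.5866

0.5866


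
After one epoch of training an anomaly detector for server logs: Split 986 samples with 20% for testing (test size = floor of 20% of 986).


Test = ⌊986·20/100⌋ = 197
Train = 986 - 197 = 789

Train: 789, Test: 197


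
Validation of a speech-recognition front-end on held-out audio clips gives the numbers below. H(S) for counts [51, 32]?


Probabilities: [51/83, 32/83] ≈ [0.6145, 0.3855]
H = -((51/83)·log₂(51/83) + (32/83)·log₂(32/83))
  = 0.9619 bits

0.9619 bits


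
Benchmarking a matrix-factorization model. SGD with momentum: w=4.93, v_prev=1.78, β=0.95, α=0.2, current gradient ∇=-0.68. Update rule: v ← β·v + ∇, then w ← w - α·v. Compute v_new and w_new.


v_new = 0.95·1.78 - 0.68 = 1.691 - 0.68 = 1.011
w_new = 4.93 - 0.2·1.011 = 4.93 - 0.2022 = 4.7278

v_new=1.011, w_new=4.7278


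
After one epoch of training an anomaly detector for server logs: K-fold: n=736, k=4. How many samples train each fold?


Fold size = 736/4 = 184
Training per fold = 736 - 184 = 552

552


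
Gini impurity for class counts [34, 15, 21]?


Probabilities: [34/70, 15/70, 21/70] ≈ [0.4857, 0.2143, 0.3]
Σpᵢ² = (1156 + 225 + 441)/70² = 1822/4900
Gini = 1 - Σpᵢ² = 1 - 1822/4900 = 0.6282

0.6282


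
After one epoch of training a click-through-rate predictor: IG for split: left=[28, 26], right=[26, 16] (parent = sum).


Parent = [54, 42], H_parent = 0.9887
H_left = 0.999 (n=54), H_right = 0.9587 (n=42)
H_children = (54/96)·0.999 + (42/96)·0.9587 = 0.9814
IG = 0.9887 - 0.9814 = 0.0073

0.0073


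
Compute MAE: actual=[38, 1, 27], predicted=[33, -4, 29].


Absolute errors: |38-33|=5, |1+ 4|=5, |27-29|=2
Sum = 12
MAE = 12/3 = 4

4


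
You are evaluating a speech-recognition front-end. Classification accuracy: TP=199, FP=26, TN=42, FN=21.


Accuracy = (TP+TN)/(TP+TN+FP+FN)
= (199+42)/(288)
= 241/288 = 83.68%

83.68%


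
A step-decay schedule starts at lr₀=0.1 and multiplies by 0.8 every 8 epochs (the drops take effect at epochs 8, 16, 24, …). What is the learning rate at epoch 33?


n_drops = ⌊33/8⌋ = 4
lr = 0.1·0.8^4 = 0.1·0.4096 = 0.04096

0.04096


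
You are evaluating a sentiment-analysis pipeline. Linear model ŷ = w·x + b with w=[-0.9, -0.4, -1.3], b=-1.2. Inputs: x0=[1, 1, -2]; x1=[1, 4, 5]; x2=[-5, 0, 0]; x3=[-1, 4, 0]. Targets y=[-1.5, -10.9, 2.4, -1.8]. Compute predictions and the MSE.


ŷ0 = (-0.9)·(1) + (-0.4)·(1) + (-1.3)·(-2) - 1.2 = 0.1
ŷ1 = (-0.9)·(1) + (-0.4)·(4) + (-1.3)·(5) - 1.2 = -10.2
ŷ2 = (-0.9)·(-5) + (-0.4)·(0) + (-1.3)·(0) - 1.2 = 3.3
ŷ3 = (-0.9)·(-1) + (-0.4)·(4) + (-1.3)·(0) - 1.2 = -1.9
errors² = [2.56, 0.49, 0.81, 0.01]
MSE = 3.8700/4 = 0.9675

0.9675


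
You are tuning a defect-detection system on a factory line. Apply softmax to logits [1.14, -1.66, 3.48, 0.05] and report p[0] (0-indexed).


Exponentials: e^1.14=3.1268, e^-1.66=0.1901, e^3.48=32.4597, e^0.05=1.0513
Sum = 36.8279
Softmax = [0.0849, 0.0052, 0.8814, 0.0285]
p[0] = 3.1268/36.8279 = 0.0849

0.0849


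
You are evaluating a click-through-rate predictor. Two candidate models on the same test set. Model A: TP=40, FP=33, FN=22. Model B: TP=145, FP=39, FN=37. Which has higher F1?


Model A: P=40/73=0.5479, R=40/62=0.6452, F1=2PR/(P+R)=2TP/(2TP+FP+FN)=80/135=0.5926
Model B: P=145/184=0.788, R=145/182=0.7967, F1=2PR/(P+R)=2TP/(2TP+FP+FN)=290/366=0.7923
0.5926 < 0.7923 → Model B

Model B


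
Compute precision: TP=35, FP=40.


Precision = TP/(TP+FP)
= 35/(35+40)
= 35/75 = 46.67%

46.67%


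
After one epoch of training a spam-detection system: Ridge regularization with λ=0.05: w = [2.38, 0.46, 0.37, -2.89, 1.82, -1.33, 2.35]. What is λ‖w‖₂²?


‖w‖₂² = (2.38)² + (0.46)² + (0.37)² + (-2.89)² + (1.82)² + (-1.33)² + (2.35)²
     = 5.6644 + 0.2116 + 0.1369 + 8.3521 + 3.3124 + 1.7689 + 5.5225
     = 24.9688
λ·‖w‖₂² = 0.05·24.9688 = 1.24844

1.24844


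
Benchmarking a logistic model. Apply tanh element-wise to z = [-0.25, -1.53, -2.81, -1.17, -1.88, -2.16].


tanh(-0.25) = -0.2449
tanh(-1.53) = -0.9104
tanh(-2.81) = -0.9928
tanh(-1.17) = -0.8243
tanh(-1.88) = -0.9545
tanh(-2.16) = -0.9737
result = [-0.2449, -0.9104, -0.9928, -0.8243, -0.9545, -0.9737]

[-0.2449, -0.9104, -0.9928, -0.8243, -0.9545, -0.9737]


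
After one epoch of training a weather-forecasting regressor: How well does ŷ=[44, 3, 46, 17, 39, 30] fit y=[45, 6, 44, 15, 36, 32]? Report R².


ȳ = 29.6667
SS_res = Σ(y-ŷ)² = 31
SS_tot = Σ(y-ȳ)² = 1261.33
R² = 1 - SS_res/SS_tot = 1 - 0.0246 = 0.9754

0.9754


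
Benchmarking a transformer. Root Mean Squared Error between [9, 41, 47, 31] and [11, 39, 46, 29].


MSE = 13/4 = 3.25
RMSE = √(13/4) = 1.8028

1.8028


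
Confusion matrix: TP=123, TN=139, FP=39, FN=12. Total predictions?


Total = TP + TN + FP + FN
= 123 + 139 + 39 + 12
= 313
(Predicted positive: 162, predicted negative: 151)

313


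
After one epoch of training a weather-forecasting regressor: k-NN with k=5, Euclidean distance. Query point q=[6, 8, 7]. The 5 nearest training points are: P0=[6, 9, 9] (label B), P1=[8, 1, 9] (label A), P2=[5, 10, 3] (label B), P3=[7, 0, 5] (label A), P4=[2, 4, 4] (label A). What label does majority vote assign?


d(q,P0) = 2.2361  (label B)
d(q,P1) = 7.5498  (label A)
d(q,P2) = 4.5826  (label B)
d(q,P3) = 8.3066  (label A)
d(q,P4) = 6.4031  (label A)
Votes: A=3, B=2
Majority → A

A


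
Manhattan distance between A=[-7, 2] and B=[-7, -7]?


d = |-7+ 7| + |2+ 7|
  = 0 + 9
  = 9

9


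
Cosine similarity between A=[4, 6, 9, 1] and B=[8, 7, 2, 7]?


A·B = 4·8 + 6·7 + 9·2 + 1·7 = 99
‖A‖ = √134 = 11.5758, ‖B‖ = √166 = 12.8841
cos = 99/(√134·√166) = 99/√22244 = 0.6638

0.6638


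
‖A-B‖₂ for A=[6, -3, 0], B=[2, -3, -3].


d = √((6-2)² + (-3+ 3)² + (0+ 3)²)
  = √(16 + 0 + 9)
  = √25 = 5.0

5.0


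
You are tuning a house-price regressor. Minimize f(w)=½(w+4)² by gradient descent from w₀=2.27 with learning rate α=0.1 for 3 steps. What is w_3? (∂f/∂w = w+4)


step 1: grad = 2.27+4 = 6.27; w = 2.27 - 0.1·(6.27) = 1.643
step 2: grad = 1.643+4 = 5.643; w = 1.643 - 0.1·(5.643) = 1.0787
step 3: grad = 1.0787+4 = 5.0787; w = 1.0787 - 0.1·(5.0787) = 0.57083

0.57083


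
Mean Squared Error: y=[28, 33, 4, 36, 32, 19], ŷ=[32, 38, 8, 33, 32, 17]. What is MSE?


Squared errors: (28-32)²=16, (33-38)²=25, (4-8)²=16, (36-33)²=9, (32-32)²=0, (19-17)²=4
Sum = 70
MSE = 70/6 = 35/3

35/3


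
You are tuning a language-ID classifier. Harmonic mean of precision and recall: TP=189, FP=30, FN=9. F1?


Precision = 189/219 = 0.863
Recall = 189/198 = 0.9545
F1 = 2·P·R/(P+R) = 2·TP/(2·TP+FP+FN) = 378/(378+30+9) = 378/417 = 0.9065

0.9065


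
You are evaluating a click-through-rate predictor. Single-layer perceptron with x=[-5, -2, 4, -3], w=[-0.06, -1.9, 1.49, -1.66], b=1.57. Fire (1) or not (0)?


z = (-5)·(-0.06) + (-2)·(-1.9) + (4)·(1.49) + (-3)·(-1.66) + 1.57
  = 16.61
step(z) = 1 (z≥0)

1


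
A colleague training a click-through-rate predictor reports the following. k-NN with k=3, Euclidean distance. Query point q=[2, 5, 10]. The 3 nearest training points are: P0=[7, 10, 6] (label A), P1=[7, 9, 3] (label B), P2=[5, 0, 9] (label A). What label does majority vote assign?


d(q,P0) = 8.124  (label A)
d(q,P1) = 9.4868  (label B)
d(q,P2) = 5.9161  (label A)
Votes: A=2, B=1
Majority → A

A


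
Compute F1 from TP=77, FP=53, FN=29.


Precision = 77/130 = 0.5923
Recall = 77/106 = 0.7264
F1 = 2·P·R/(P+R) = 2·TP/(2·TP+FP+FN) = 154/(154+53+29) = 154/236 = 0.6525

0.6525


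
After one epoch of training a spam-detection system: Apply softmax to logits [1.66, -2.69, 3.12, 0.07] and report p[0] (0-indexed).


Exponentials: e^1.66=5.2593, e^-2.69=0.0679, e^3.12=22.6464, e^0.07=1.0725
Sum = 29.0461
Softmax = [0.1811, 0.0023, 0.7797, 0.0369]
p[0] = 5.2593/29.0461 = 0.1811

0.1811


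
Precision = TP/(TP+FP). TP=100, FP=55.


Precision = TP/(TP+FP)
= 100/(100+55)
= 100/155 = 64.52%

64.52%


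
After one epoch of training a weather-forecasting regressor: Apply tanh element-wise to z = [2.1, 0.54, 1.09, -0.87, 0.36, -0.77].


tanh(2.1) = 0.9705
tanh(0.54) = 0.493
tanh(1.09) = 0.7969
tanh(-0.87) = -0.7014
tanh(0.36) = 0.3452
tanh(-0.77) = -0.6469
result = [0.9705, 0.493, 0.7969, -0.7014, 0.3452, -0.6469]

[0.9705, 0.493, 0.7969, -0.7014, 0.3452, -0.6469]


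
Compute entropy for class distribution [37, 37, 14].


Probabilities: [37/88, 37/88, 14/88] ≈ [0.4205, 0.4205, 0.1591]
H = -((37/88)·log₂(37/88) + (37/88)·log₂(37/88) + (14/88)·log₂(14/88))
  = 1.473 bits

1.473 bits


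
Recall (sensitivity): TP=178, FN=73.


Recall = TP/(TP+FN)
= 178/(178+73)
= 178/251 = 70.92%

70.92%


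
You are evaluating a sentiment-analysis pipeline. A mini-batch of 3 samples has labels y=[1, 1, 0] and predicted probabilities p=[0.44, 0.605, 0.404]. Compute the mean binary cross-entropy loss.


L[0] = -ln(0.44) = 0.821
L[1] = -ln(0.605) = 0.5025
L[2] = -ln(1-0.404) = -ln(0.596) = 0.5175
mean = (0.821 + 0.5025 + 0.5175)/3 = 0.6137

0.6137


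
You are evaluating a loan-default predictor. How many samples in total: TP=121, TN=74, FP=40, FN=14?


Total = TP + TN + FP + FN
= 121 + 74 + 40 + 14
= 249
(Predicted positive: 161, predicted negative: 88)

249


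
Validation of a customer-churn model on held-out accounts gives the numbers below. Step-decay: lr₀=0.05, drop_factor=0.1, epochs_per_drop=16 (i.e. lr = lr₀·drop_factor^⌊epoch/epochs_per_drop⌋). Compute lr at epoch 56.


n_drops = ⌊56/16⌋ = 3
lr = 0.05·0.1^3 = 0.05·0.001 = 0.00005

0.00005


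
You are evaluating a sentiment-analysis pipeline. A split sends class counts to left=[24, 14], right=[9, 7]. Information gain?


Parent = [33, 21], H_parent = 0.9641
H_left = 0.9495 (n=38), H_right = 0.9887 (n=16)
H_children = (38/54)·0.9495 + (16/54)·0.9887 = 0.9611
IG = 0.9641 - 0.9611 = 0.003

0.003


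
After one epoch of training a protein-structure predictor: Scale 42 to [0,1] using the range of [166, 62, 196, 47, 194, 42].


min=42, max=196
(42-42)/(196-42) = 0/154 = 0.0

0.0


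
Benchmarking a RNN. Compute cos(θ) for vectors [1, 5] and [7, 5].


A·B = 1·7 + 5·5 = 32
‖A‖ = √26 = 5.099, ‖B‖ = √74 = 8.6023
cos = 32/(√26·√74) = 32/√1924 = 0.7295

0.7295


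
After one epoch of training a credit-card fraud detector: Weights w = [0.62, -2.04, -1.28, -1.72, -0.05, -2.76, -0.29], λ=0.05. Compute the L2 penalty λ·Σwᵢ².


‖w‖₂² = (0.62)² + (-2.04)² + (-1.28)² + (-1.72)² + (-0.05)² + (-2.76)² + (-0.29)²
     = 0.3844 + 4.1616 + 1.6384 + 2.9584 + 0.0025 + 7.6176 + 0.0841
     = 16.847
λ·‖w‖₂² = 0.05·16.847 = 0.84235

0.84235


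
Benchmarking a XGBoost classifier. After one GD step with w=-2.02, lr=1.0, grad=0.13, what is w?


w_new = w - α·∇
= -2.02 - 1.0·0.13
= -2.02 - 0.13
= -2.15

-2.15


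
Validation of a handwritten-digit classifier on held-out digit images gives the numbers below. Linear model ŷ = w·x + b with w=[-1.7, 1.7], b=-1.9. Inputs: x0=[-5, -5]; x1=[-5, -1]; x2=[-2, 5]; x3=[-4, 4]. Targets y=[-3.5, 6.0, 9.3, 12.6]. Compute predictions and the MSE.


ŷ0 = (-1.7)·(-5) + (1.7)·(-5) - 1.9 = -1.9
ŷ1 = (-1.7)·(-5) + (1.7)·(-1) - 1.9 = 4.9
ŷ2 = (-1.7)·(-2) + (1.7)·(5) - 1.9 = 10.0
ŷ3 = (-1.7)·(-4) + (1.7)·(4) - 1.9 = 11.7
errors² = [2.56, 1.21, 0.49, 0.81]
MSE = 5.0700/4 = 1.2675

1.2675


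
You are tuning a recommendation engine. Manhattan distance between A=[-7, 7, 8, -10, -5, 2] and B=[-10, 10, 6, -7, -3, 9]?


d = |-7+ 10| + |7-10| + |8-6| + |-10+ 7| + |-5+ 3| + |2-9|
  = 3 + 3 + 2 + 3 + 2 + 7
  = 20

20


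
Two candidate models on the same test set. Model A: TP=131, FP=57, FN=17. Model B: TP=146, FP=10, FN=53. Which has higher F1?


Model A: P=131/188=0.6968, R=131/148=0.8851, F1=2PR/(P+R)=2TP/(2TP+FP+FN)=262/336=0.7798
Model B: P=146/156=0.9359, R=146/199=0.7337, F1=2PR/(P+R)=2TP/(2TP+FP+FN)=292/355=0.8225
0.7798 < 0.8225 → Model B

Model B


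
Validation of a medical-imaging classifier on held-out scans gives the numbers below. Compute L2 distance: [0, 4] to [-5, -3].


d = √((0+ 5)² + (4+ 3)²)
  = √(25 + 49)
  = √74 = 8.6023

8.6023


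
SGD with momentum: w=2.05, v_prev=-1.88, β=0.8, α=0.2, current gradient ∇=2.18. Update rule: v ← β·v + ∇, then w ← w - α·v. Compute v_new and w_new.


v_new = 0.8·-1.88 + 2.18 = -1.504 + 2.18 = 0.676
w_new = 2.05 - 0.2·0.676 = 2.05 - 0.1352 = 1.9148

v_new=0.676, w_new=1.9148


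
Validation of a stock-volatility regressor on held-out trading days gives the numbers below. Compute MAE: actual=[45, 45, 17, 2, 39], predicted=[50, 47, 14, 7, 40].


Absolute errors: |45-50|=5, |45-47|=2, |17-14|=3, |2-7|=5, |39-40|=1
Sum = 16
MAE = 16/5 = 16/5

16/5


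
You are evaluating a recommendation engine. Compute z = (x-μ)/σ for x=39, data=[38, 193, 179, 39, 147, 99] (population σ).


μ = 115.8333, σ = 62.13
z = (39 - 115.8333)/62.13 = -1.2367

-1.2367


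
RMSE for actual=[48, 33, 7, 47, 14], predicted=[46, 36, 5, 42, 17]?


MSE = 51/5 = 10.2
RMSE = √(51/5) = 3.1937

3.1937


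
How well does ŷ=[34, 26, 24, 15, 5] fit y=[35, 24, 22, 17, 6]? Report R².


ȳ = 20.8
SS_res = Σ(y-ŷ)² = 14
SS_tot = Σ(y-ȳ)² = 446.8
R² = 1 - SS_res/SS_tot = 1 - 0.0313 = 0.9687

0.9687


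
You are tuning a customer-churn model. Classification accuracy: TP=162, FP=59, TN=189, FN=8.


Accuracy = (TP+TN)/(TP+TN+FP+FN)
= (162+189)/(418)
= 351/418 = 83.97%

83.97%


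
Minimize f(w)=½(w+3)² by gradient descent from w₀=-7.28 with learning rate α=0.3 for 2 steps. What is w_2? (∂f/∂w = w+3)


step 1: grad = -7.28+3 = -4.28; w = -7.28 - 0.3·(-4.28) = -5.996
step 2: grad = -5.996+3 = -2.996; w = -5.996 - 0.3·(-2.996) = -5.0972

-5.0972


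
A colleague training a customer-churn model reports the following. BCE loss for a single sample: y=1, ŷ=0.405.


BCE = -[y·ln(p) + (1-y)·ln(1-p)]
= -1·ln(0.405) - 0
= -ln(0.405) = 0.9039

0.9039


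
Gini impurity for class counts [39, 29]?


Probabilities: [39/68, 29/68] ≈ [0.5735, 0.4265]
Σpᵢ² = (1521 + 841)/68² = 2362/4624
Gini = 1 - Σpᵢ² = 1 - 2362/4624 = 0.4892

0.4892


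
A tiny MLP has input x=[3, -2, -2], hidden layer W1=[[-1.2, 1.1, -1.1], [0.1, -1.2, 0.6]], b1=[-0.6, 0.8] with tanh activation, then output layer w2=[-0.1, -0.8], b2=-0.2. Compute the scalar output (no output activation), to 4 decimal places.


z1[0] = (-1.2)·(3) + (1.1)·(-2) + (-1.1)·(-2) - 0.6 = -4.2
z1[1] = (0.1)·(3) + (-1.2)·(-2) + (0.6)·(-2) + 0.8 = 2.3
h = tanh(z1) = [-0.9996, 0.9801]
output = (-0.1)·(-0.9996) + (-0.8)·(0.9801) - 0.2 = -0.8841

-0.8841


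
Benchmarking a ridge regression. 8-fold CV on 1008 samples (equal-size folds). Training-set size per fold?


Fold size = 1008/8 = 126
Training per fold = 1008 - 126 = 882

882


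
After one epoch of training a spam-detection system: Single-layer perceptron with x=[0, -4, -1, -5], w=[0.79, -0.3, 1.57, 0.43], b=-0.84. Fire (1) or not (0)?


z = (0)·(0.79) + (-4)·(-0.3) + (-1)·(1.57) + (-5)·(0.43) - 0.84
  = -3.36
step(z) = 0 (z<0)

0


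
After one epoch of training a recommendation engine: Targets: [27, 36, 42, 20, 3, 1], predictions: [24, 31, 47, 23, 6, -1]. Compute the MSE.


Squared errors: (27-24)²=9, (36-31)²=25, (42-47)²=25, (20-23)²=9, (3-6)²=9, (1+ 1)²=4
Sum = 81
MSE = 81/6 = 27/2

27/2


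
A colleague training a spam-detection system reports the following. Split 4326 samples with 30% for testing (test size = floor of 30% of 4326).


Test = ⌊4326·30/100⌋ = 1297
Train = 4326 - 1297 = 3029

Train: 3029, Test: 1297


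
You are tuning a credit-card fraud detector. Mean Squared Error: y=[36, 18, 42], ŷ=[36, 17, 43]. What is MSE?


Squared errors: (36-36)²=0, (18-17)²=1, (42-43)²=1
Sum = 2
MSE = 2/3 = 2/3

2/3


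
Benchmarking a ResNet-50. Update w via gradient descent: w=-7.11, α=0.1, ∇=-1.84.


w_new = w - α·∇
= -7.11 - 0.1·-1.84
= -7.11 + 0.184
= -6.926

-6.926


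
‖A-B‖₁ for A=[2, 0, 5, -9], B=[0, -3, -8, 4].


d = |2-0| + |0+ 3| + |5+ 8| + |-9-4|
  = 2 + 3 + 13 + 13
  = 31

31


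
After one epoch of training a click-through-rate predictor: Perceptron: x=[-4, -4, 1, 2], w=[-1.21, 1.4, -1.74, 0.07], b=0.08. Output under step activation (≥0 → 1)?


z = (-4)·(-1.21) + (-4)·(1.4) + (1)·(-1.74) + (2)·(0.07) + 0.08
  = -2.28
step(z) = 0 (z<0)

0


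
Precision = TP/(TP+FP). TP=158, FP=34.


Precision = TP/(TP+FP)
= 158/(158+34)
= 158/192 = 82.29%

82.29%


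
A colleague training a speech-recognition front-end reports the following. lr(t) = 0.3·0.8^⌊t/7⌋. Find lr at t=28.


n_drops = ⌊28/7⌋ = 4
lr = 0.3·0.8^4 = 0.3·0.4096 = 0.12288

0.12288


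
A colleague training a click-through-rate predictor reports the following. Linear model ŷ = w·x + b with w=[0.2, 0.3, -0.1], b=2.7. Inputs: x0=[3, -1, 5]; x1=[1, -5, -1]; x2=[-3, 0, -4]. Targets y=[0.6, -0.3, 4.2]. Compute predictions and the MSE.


ŷ0 = (0.2)·(3) + (0.3)·(-1) + (-0.1)·(5) + 2.7 = 2.5
ŷ1 = (0.2)·(1) + (0.3)·(-5) + (-0.1)·(-1) + 2.7 = 1.5
ŷ2 = (0.2)·(-3) + (0.3)·(0) + (-0.1)·(-4) + 2.7 = 2.5
errors² = [3.61, 3.24, 2.89]
MSE = 9.7400/3 = 3.2467

3.2467


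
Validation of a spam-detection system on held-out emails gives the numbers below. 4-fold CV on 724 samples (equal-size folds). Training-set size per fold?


Fold size = 724/4 = 181
Training per fold = 724 - 181 = 543

543


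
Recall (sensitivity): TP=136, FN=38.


Recall = TP/(TP+FN)
= 136/(136+38)
= 136/174 = 78.16%

78.16%


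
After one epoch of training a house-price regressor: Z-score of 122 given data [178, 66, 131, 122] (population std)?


μ = 124.25, σ = 39.7893
z = (122 - 124.25)/39.7893 = -0.0565

-0.0565


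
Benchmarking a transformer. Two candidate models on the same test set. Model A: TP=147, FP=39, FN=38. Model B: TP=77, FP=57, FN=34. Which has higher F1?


Model A: P=147/186=0.7903, R=147/185=0.7946, F1=2PR/(P+R)=2TP/(2TP+FP+FN)=294/371=0.7925
Model B: P=77/134=0.5746, R=77/111=0.6937, F1=2PR/(P+R)=2TP/(2TP+FP+FN)=154/245=0.6286
0.7925 > 0.6286 → Model A

Model A


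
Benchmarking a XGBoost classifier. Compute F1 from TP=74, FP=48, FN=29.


Precision = 74/122 = 0.6066
Recall = 74/103 = 0.7184
F1 = 2·P·R/(P+R) = 2·TP/(2·TP+FP+FN) = 148/(148+48+29) = 148/225 = 0.6578

0.6578


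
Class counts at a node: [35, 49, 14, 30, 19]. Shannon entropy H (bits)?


Probabilities: [35/147, 49/147, 14/147, 30/147, 19/147] ≈ [0.2381, 0.3333, 0.0952, 0.2041, 0.1293]
H = -((35/147)·log₂(35/147) + (49/147)·log₂(49/147) + (14/147)·log₂(14/147) + (30/147)·log₂(30/147) + (19/147)·log₂(19/147))
  = 2.1938 bits

2.1938 bits


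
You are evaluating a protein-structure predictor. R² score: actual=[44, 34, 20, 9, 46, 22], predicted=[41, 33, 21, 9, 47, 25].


ȳ = 29.1667
SS_res = Σ(y-ŷ)² = 21
SS_tot = Σ(y-ȳ)² = 1068.83
R² = 1 - SS_res/SS_tot = 1 - 0.0196 = 0.9804

0.9804


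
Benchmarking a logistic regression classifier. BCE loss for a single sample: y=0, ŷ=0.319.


BCE = -[y·ln(p) + (1-y)·ln(1-p)]
= -0 - 1·ln(1-0.319)
= -ln(0.681) = 0.3842

0.3842


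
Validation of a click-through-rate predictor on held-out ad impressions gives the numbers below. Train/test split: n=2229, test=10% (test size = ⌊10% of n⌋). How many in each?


Test = ⌊2229·10/100⌋ = 222
Train = 2229 - 222 = 2007

Train: 2007, Test: 222


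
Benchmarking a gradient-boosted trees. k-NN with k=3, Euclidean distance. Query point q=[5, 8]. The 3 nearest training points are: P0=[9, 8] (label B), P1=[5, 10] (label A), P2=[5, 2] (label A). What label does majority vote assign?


d(q,P0) = 4.0  (label B)
d(q,P1) = 2.0  (label A)
d(q,P2) = 6.0  (label A)
Votes: A=2, B=1
Majority → A

A


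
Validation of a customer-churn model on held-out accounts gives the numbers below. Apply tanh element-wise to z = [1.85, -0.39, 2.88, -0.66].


tanh(1.85) = 0.9517
tanh(-0.39) = -0.3714
tanh(2.88) = 0.9937
tanh(-0.66) = -0.5784
result = [0.9517, -0.3714, 0.9937, -0.5784]

[0.9517, -0.3714, 0.9937, -0.5784]


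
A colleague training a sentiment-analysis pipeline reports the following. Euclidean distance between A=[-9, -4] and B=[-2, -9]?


d = √((-9+ 2)² + (-4+ 9)²)
  = √(49 + 25)
  = √74 = 8.6023

8.6023


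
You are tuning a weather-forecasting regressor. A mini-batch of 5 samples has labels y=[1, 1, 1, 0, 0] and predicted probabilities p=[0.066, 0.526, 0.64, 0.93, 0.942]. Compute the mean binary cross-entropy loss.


L[0] = -ln(0.066) = 2.7181
L[1] = -ln(0.526) = 0.6425
L[2] = -ln(0.64) = 0.4463
L[3] = -ln(1-0.93) = -ln(0.07) = 2.6593
L[4] = -ln(1-0.942) = -ln(0.058) = 2.8473
mean = (2.7181 + 0.6425 + 0.4463 + 2.6593 + 2.8473)/5 = 1.8627

1.8627


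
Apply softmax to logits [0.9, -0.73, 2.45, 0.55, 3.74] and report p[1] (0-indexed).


Exponentials: e^0.9=2.4596, e^-0.73=0.4819, e^2.45=11.5883, e^0.55=1.7333, e^3.74=42.098
Sum = 58.3611
Softmax = [0.0421, 0.0083, 0.1986, 0.0297, 0.7213]
p[1] = 0.4819/58.3611 = 0.0083

0.0083


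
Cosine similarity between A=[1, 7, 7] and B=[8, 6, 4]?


A·B = 1·8 + 7·6 + 7·4 = 78
‖A‖ = √99 = 9.9499, ‖B‖ = √116 = 10.7703
cos = 78/(√99·√116) = 78/√11484 = 0.7279

0.7279


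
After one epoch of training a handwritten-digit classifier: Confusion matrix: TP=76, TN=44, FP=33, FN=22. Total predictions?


Total = TP + TN + FP + FN
= 76 + 44 + 33 + 22
= 175
(Predicted positive: 109, predicted negative: 66)

175


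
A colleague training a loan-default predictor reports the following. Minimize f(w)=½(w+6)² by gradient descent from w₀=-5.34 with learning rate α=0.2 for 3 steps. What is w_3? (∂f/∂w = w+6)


step 1: grad = -5.34+6 = 0.66; w = -5.34 - 0.2·(0.66) = -5.472
step 2: grad = -5.472+6 = 0.528; w = -5.472 - 0.2·(0.528) = -5.5776
step 3: grad = -5.5776+6 = 0.4224; w = -5.5776 - 0.2·(0.4224) = -5.66208

-5.66208


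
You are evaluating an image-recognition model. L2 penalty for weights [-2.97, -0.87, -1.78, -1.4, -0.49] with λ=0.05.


‖w‖₂² = (-2.97)² + (-0.87)² + (-1.78)² + (-1.4)² + (-0.49)²
     = 8.8209 + 0.7569 + 3.1684 + 1.96 + 0.2401
     = 14.9463
λ·‖w‖₂² = 0.05·14.9463 = 0.747315

0.747315


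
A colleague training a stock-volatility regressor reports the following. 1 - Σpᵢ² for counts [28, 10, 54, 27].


Probabilities: [28/119, 10/119, 54/119, 27/119] ≈ [0.2353, 0.084, 0.4538, 0.2269]
Σpᵢ² = (784 + 100 + 2916 + 729)/119² = 4529/14161
Gini = 1 - Σpᵢ² = 1 - 4529/14161 = 0.6802

0.6802


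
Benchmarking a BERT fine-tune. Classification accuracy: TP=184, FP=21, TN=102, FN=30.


Accuracy = (TP+TN)/(TP+TN+FP+FN)
= (184+102)/(337)
= 286/337 = 84.87%

84.87%


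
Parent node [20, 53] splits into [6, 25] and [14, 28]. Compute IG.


Parent = [20, 53], H_parent = 0.8471
H_left = 0.7088 (n=31), H_right = 0.9183 (n=42)
H_children = (31/73)·0.7088 + (42/73)·0.9183 = 0.8293
IG = 0.8471 - 0.8293 = 0.0178

0.0178


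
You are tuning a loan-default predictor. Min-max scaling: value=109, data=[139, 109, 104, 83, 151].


min=83, max=151
(109-83)/(151-83) = 26/68 = 0.3824

0.3824


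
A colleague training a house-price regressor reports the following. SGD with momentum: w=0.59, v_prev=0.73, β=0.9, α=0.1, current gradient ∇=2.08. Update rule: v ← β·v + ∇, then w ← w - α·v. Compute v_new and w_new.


v_new = 0.9·0.73 + 2.08 = 0.657 + 2.08 = 2.737
w_new = 0.59 - 0.1·2.737 = 0.59 - 0.2737 = 0.3163

v_new=2.737, w_new=0.3163


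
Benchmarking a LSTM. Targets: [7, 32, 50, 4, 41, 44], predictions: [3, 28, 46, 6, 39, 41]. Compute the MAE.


Absolute errors: |7-3|=4, |32-28|=4, |50-46|=4, |4-6|=2, |41-39|=2, |44-41|=3
Sum = 19
MAE = 19/6 = 19/6

19/6


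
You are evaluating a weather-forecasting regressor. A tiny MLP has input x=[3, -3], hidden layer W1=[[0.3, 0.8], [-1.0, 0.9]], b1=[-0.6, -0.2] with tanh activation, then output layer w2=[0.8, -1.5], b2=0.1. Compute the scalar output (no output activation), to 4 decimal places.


z1[0] = (0.3)·(3) + (0.8)·(-3) - 0.6 = -2.1
z1[1] = (-1.0)·(3) + (0.9)·(-3) - 0.2 = -5.9
h = tanh(z1) = [-0.9705, -1.0]
output = (0.8)·(-0.9705) + (-1.5)·(-1.0) + 0.1 = 0.8236

0.8236


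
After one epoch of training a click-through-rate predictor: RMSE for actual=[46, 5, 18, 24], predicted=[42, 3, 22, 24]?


MSE = 36/4 = 9
RMSE = √(36/4) = 3.0

3.0


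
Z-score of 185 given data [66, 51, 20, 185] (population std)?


μ = 80.5, σ = 62.572
z = (185 - 80.5)/62.572 = 1.6701

1.6701


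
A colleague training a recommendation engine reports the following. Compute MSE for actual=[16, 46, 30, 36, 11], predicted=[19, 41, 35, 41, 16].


Squared errors: (16-19)²=9, (46-41)²=25, (30-35)²=25, (36-41)²=25, (11-16)²=25
Sum = 109
MSE = 109/5 = 109/5

109/5


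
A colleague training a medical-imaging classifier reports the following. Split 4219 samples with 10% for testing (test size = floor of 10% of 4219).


Test = ⌊4219·10/100⌋ = 421
Train = 4219 - 421 = 3798

Train: 3798, Test: 421


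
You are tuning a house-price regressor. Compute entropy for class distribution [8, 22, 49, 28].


Probabilities: [8/107, 22/107, 49/107, 28/107] ≈ [0.0748, 0.2056, 0.4579, 0.2617]
H = -((8/107)·log₂(8/107) + (22/107)·log₂(22/107) + (49/107)·log₂(49/107) + (28/107)·log₂(28/107))
  = 1.7711 bits

1.7711 bits


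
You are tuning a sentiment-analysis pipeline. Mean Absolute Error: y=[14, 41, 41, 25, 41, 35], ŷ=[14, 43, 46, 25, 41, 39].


Absolute errors: |14-14|=0, |41-43|=2, |41-46|=5, |25-25|=0, |41-41|=0, |35-39|=4
Sum = 11
MAE = 11/6 = 11/6

11/6


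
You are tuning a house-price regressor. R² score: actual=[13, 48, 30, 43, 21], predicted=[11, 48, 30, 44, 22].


ȳ = 31
SS_res = Σ(y-ŷ)² = 6
SS_tot = Σ(y-ȳ)² = 858
R² = 1 - SS_res/SS_tot = 1 - 0.007 = 0.993

0.993


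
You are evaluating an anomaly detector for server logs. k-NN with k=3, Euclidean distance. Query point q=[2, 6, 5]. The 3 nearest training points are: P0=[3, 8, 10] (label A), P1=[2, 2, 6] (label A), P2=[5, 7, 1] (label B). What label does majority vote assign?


d(q,P0) = 5.4772  (label A)
d(q,P1) = 4.1231  (label A)
d(q,P2) = 5.099  (label B)
Votes: A=2, B=1
Majority → A

A
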